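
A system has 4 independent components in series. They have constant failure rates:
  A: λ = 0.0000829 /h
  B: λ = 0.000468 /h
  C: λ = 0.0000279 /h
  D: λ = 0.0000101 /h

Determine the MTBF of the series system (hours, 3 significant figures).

1700

Series of exponential components: λ_sys = Σ λ_i
λ_sys = 0.0000829 + 0.000468 + 0.0000279 + 0.0000101 = 5.8890e-04 /h
MTBF = 1 / λ_sys = 1700 h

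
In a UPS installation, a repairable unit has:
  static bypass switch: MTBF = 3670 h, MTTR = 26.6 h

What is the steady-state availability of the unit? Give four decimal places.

A(static bypass switch) = MTBF/(MTBF+MTTR) = 3670/(3670+26.6) = 0.9928

0.9928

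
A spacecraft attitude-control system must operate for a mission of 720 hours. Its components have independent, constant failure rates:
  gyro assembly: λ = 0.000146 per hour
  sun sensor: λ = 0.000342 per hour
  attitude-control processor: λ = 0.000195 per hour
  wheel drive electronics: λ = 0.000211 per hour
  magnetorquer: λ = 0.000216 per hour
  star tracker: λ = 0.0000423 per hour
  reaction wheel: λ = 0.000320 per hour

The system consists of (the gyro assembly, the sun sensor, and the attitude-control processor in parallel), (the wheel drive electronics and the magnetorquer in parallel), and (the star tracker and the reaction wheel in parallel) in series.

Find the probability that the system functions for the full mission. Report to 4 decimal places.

R(gyro assembly) = exp(−0.000146 × 720) = 0.900216
R(sun sensor) = exp(−0.000342 × 720) = 0.781735
R(attitude-control processor) = exp(−0.000195 × 720) = 0.869011
R(wheel drive electronics) = exp(−0.000211 × 720) = 0.859057
R(magnetorquer) = exp(−0.000216 × 720) = 0.855970
R(star tracker) = exp(−0.0000423 × 720) = 0.970003
R(reaction wheel) = exp(−0.000320 × 720) = 0.794216
Parallel (gyro assembly, sun sensor, and attitude-control processor): 1 − (1 − 0.900216)(1 − 0.781735)(1 − 0.869011) = 0.997147
Parallel (wheel drive electronics and magnetorquer): 1 − (1 − 0.859057)(1 − 0.855970) = 0.979700
Parallel (star tracker and reaction wheel): 1 − (1 − 0.970003)(1 − 0.794216) = 0.993827
Series ([0.997147], [0.979700], and [0.993827]): 0.997147 × 0.979700 × 0.993827 = 0.9709

0.9709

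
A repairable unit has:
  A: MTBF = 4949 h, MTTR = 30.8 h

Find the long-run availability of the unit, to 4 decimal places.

A(A) = MTBF/(MTBF+MTTR) = 4949/(4949+30.8) = 0.9938

0.9938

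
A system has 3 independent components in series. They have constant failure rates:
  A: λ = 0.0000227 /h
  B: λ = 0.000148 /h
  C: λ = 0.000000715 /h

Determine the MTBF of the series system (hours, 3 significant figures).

5830

Series of exponential components: λ_sys = Σ λ_i
λ_sys = 0.0000227 + 0.000148 + 0.000000715 = 1.7141e-04 /h
MTBF = 1 / λ_sys = 5830 h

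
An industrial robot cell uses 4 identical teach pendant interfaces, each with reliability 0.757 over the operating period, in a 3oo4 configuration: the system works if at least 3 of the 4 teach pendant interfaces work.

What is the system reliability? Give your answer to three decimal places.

R = Σ_{i=3}^{4} C(4,i) p^i (1−p)^{4−i} with p = 0.757
C(4,3)·0.757^3·0.243^1 = 0.42165
C(4,4)·0.757^4·0.243^0 = 0.32839
Sum = 0.750

0.750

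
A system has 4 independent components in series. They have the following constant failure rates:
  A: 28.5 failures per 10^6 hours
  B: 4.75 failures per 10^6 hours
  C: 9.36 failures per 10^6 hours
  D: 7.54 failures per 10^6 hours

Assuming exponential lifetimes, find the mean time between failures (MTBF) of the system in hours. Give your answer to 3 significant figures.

Series of exponential components: λ_sys = Σ λ_i
λ_sys = 0.0000285 + 0.00000475 + 0.00000936 + 0.00000754 = 5.0150e-05 /h
MTBF = 1 / λ_sys = 19900 h

19900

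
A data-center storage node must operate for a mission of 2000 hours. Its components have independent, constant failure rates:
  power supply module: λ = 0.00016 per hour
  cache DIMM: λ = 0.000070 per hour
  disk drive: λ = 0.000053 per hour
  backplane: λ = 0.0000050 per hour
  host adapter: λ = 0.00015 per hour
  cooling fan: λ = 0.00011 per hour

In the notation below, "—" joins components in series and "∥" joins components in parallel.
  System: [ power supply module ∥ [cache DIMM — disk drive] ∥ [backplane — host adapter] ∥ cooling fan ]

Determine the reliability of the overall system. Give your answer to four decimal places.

R(power supply module) = exp(−0.00016 × 2000) = 0.726149
R(cache DIMM) = exp(−0.000070 × 2000) = 0.869358
R(disk drive) = exp(−0.000053 × 2000) = 0.899425
R(backplane) = exp(−0.0000050 × 2000) = 0.990050
R(host adapter) = exp(−0.00015 × 2000) = 0.740818
R(cooling fan) = exp(−0.00011 × 2000) = 0.802519
Series (cache DIMM and disk drive): 0.869358 × 0.899425 = 0.781922
Series (backplane and host adapter): 0.990050 × 0.740818 = 0.733447
Parallel (power supply module, [0.781922], [0.733447], and cooling fan): 1 − (1 − 0.726149)(1 − 0.781922)(1 − 0.733447)(1 − 0.802519) = 0.9969

0.9969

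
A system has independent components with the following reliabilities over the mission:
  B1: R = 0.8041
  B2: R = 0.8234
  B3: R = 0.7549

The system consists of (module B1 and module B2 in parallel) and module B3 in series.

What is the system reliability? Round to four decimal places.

0.7288

Parallel (B1 and B2): 1 − (1 − 0.804100)(1 − 0.823400) = 0.965404
Series ([0.965404] and B3): 0.965404 × 0.754900 = 0.7288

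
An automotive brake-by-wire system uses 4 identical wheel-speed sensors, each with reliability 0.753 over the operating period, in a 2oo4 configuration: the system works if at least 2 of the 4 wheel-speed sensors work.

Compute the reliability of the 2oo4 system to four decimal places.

R = Σ_{i=2}^{4} C(4,i) p^i (1−p)^{4−i} with p = 0.753
C(4,2)·0.753^2·0.247^2 = 0.207556
C(4,3)·0.753^3·0.247^1 = 0.421834
C(4,4)·0.753^4·0.247^0 = 0.321499
Sum = 0.9509

0.9509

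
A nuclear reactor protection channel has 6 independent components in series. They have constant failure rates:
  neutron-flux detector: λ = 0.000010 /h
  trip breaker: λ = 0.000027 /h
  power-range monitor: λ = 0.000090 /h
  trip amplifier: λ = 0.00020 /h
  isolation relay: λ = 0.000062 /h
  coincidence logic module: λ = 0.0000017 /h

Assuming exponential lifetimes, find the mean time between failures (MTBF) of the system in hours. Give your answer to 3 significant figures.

Series of exponential components: λ_sys = Σ λ_i
λ_sys = 0.000010 + 0.000027 + 0.000090 + 0.00020 + 0.000062 + 0.0000017 = 3.9070e-04 /h
MTBF = 1 / λ_sys = 2560 h

2560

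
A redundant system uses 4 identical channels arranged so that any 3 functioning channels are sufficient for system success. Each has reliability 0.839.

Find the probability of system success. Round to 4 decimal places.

0.8758

R = Σ_{i=3}^{4} C(4,i) p^i (1−p)^{4−i} with p = 0.839
C(4,3)·0.839^3·0.161^1 = 0.380340
C(4,4)·0.839^4·0.161^0 = 0.495505
Sum = 0.8758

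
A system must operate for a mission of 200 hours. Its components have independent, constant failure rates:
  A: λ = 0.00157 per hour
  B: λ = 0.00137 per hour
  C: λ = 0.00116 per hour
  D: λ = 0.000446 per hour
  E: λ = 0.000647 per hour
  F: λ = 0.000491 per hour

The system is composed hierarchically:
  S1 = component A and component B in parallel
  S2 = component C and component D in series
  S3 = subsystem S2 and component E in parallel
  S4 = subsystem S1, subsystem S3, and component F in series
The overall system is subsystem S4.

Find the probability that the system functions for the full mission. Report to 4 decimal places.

R(A) = exp(−0.00157 × 200) = 0.730519
R(B) = exp(−0.00137 × 200) = 0.760332
R(C) = exp(−0.00116 × 200) = 0.792946
R(D) = exp(−0.000446 × 200) = 0.914663
R(E) = exp(−0.000647 × 200) = 0.878622
R(F) = exp(−0.000491 × 200) = 0.906468
Parallel (A and B): 1 − (1 − 0.730519)(1 − 0.760332) = 0.935414
Series (C and D): 0.792946 × 0.914663 = 0.725278
Parallel ([0.725278] and E): 1 − (1 − 0.725278)(1 − 0.878622) = 0.966655
Series ([0.935414], [0.966655], and F): 0.935414 × 0.966655 × 0.906468 = 0.8196

0.8196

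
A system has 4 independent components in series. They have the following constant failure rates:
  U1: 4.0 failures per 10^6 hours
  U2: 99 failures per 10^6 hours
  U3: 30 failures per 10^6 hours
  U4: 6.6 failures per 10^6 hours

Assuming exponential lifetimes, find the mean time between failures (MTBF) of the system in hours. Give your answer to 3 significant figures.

7160

Series of exponential components: λ_sys = Σ λ_i
λ_sys = 0.0000040 + 0.000099 + 0.000030 + 0.0000066 = 1.3960e-04 /h
MTBF = 1 / λ_sys = 7160 h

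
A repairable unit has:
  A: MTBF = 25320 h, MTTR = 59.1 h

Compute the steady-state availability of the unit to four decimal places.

0.9977

A(A) = MTBF/(MTBF+MTTR) = 25320/(25320+59.1) = 0.9977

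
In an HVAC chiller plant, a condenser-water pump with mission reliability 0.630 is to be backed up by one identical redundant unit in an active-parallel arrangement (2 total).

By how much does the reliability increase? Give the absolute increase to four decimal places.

0.2331

R_before = 0.630
R_after = 1 − (1 − 0.630)^2 = 0.8631
ΔR = 0.8631 − 0.630 = 0.2331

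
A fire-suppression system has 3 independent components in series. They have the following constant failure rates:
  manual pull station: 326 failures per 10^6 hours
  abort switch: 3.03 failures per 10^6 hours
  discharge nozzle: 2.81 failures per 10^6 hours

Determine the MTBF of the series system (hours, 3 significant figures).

Series of exponential components: λ_sys = Σ λ_i
λ_sys = 0.000326 + 0.00000303 + 0.00000281 = 3.3184e-04 /h
MTBF = 1 / λ_sys = 3010 h

3010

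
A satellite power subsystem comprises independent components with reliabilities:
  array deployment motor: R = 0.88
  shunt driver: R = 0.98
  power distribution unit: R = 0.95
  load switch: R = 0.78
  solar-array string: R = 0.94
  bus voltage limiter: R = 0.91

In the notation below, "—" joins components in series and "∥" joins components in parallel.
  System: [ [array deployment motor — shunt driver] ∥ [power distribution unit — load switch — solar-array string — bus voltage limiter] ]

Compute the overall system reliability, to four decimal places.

0.9496

Series (array deployment motor and shunt driver): 0.880000 × 0.980000 = 0.862400
Series (power distribution unit, load switch, solar-array string, and bus voltage limiter): 0.950000 × 0.780000 × 0.940000 × 0.910000 = 0.633851
Parallel ([0.862400] and [0.633851]): 1 − (1 − 0.862400)(1 − 0.633851) = 0.9496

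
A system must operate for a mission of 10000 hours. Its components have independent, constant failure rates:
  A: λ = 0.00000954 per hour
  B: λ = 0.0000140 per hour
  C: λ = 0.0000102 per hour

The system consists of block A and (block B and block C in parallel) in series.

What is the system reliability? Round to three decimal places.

R(A) = exp(−0.00000954 × 10000) = 0.90901
R(B) = exp(−0.0000140 × 10000) = 0.86936
R(C) = exp(−0.0000102 × 10000) = 0.90303
Parallel (B and C): 1 − (1 − 0.86936)(1 − 0.90303) = 0.98733
Series (A and [0.98733]): 0.90901 × 0.98733 = 0.897

0.897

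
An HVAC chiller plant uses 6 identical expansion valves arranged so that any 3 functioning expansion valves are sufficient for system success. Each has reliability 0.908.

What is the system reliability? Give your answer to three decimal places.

R = Σ_{i=3}^{6} C(6,i) p^i (1−p)^{6−i} with p = 0.908
C(6,3)·0.908^3·0.092^3 = 0.01166
C(6,4)·0.908^4·0.092^2 = 0.08630
C(6,5)·0.908^5·0.092^1 = 0.34070
C(6,6)·0.908^6·0.092^0 = 0.56042
Sum = 0.999

0.999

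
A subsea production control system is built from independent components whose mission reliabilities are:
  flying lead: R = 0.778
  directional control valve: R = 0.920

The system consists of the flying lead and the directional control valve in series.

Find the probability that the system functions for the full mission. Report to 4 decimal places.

Series (flying lead and directional control valve): 0.778000 × 0.920000 = 0.7158

0.7158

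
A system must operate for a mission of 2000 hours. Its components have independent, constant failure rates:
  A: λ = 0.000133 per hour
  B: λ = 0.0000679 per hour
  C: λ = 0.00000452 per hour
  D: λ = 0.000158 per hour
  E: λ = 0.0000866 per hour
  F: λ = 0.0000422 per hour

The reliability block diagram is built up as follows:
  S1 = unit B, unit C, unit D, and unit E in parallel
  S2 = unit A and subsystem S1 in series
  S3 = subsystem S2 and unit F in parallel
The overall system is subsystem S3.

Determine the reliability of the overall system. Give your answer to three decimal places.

0.981

R(A) = exp(−0.000133 × 2000) = 0.76644
R(B) = exp(−0.0000679 × 2000) = 0.87302
R(C) = exp(−0.00000452 × 2000) = 0.99100
R(D) = exp(−0.000158 × 2000) = 0.72906
R(E) = exp(−0.0000866 × 2000) = 0.84097
R(F) = exp(−0.0000422 × 2000) = 0.91906
Parallel (B, C, D, and E): 1 − (1 − 0.87302)(1 − 0.99100)(1 − 0.72906)(1 − 0.84097) = 0.99995
Series (A and [0.99995]): 0.76644 × 0.99995 = 0.76640
Parallel ([0.76640] and F): 1 − (1 − 0.76640)(1 − 0.91906) = 0.981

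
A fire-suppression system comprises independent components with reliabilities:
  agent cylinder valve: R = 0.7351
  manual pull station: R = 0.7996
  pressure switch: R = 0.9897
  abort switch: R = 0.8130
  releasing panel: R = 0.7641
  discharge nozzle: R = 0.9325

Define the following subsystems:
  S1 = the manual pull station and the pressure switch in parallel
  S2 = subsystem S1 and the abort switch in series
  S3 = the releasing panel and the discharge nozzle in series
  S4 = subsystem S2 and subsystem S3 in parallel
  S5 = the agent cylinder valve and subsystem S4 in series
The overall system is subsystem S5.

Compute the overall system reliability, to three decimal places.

Parallel (manual pull station and pressure switch): 1 − (1 − 0.79960)(1 − 0.98970) = 0.99794
Series ([0.99794] and abort switch): 0.99794 × 0.81300 = 0.81133
Series (releasing panel and discharge nozzle): 0.76410 × 0.93250 = 0.71252
Parallel ([0.81133] and [0.71252]): 1 − (1 − 0.81133)(1 − 0.71252) = 0.94576
Series (agent cylinder valve and [0.94576]): 0.73510 × 0.94576 = 0.695

0.695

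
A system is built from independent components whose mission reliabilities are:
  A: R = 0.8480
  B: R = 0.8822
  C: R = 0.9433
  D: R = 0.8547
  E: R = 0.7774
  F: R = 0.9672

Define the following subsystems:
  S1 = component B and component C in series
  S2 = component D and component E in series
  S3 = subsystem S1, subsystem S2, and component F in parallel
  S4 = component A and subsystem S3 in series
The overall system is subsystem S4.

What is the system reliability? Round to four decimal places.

0.8464

Series (B and C): 0.882200 × 0.943300 = 0.832179
Series (D and E): 0.854700 × 0.777400 = 0.664444
Parallel ([0.832179], [0.664444], and F): 1 − (1 − 0.832179)(1 − 0.664444)(1 − 0.967200) = 0.998153
Series (A and [0.998153]): 0.848000 × 0.998153 = 0.8464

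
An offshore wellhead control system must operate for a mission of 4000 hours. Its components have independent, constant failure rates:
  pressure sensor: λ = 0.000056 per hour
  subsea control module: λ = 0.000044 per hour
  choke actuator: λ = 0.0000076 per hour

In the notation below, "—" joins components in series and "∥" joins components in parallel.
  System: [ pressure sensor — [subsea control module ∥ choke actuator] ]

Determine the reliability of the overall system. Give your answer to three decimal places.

R(pressure sensor) = exp(−0.000056 × 4000) = 0.79932
R(subsea control module) = exp(−0.000044 × 4000) = 0.83862
R(choke actuator) = exp(−0.0000076 × 4000) = 0.97006
Parallel (subsea control module and choke actuator): 1 − (1 − 0.83862)(1 − 0.97006) = 0.99517
Series (pressure sensor and [0.99517]): 0.79932 × 0.99517 = 0.795

0.795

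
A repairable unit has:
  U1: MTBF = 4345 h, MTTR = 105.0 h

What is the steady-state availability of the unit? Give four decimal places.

0.9764

A(U1) = MTBF/(MTBF+MTTR) = 4345/(4345+105.0) = 0.9764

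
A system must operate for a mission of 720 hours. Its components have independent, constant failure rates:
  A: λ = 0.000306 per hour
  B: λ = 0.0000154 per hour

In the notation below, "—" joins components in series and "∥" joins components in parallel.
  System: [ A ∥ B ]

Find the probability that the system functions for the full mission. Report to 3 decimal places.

R(A) = exp(−0.000306 × 720) = 0.80226
R(B) = exp(−0.0000154 × 720) = 0.98897
Parallel (A and B): 1 − (1 − 0.80226)(1 − 0.98897) = 0.998

0.998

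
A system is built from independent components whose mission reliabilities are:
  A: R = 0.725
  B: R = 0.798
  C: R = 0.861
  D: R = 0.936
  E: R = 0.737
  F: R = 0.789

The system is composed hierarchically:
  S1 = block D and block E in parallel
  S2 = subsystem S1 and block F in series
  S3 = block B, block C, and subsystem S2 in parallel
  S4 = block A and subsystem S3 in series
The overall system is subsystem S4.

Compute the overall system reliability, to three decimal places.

0.720

Parallel (D and E): 1 − (1 − 0.93600)(1 − 0.73700) = 0.98317
Series ([0.98317] and F): 0.98317 × 0.78900 = 0.77572
Parallel (B, C, and [0.77572]): 1 − (1 − 0.79800)(1 − 0.86100)(1 − 0.77572) = 0.99370
Series (A and [0.99370]): 0.72500 × 0.99370 = 0.720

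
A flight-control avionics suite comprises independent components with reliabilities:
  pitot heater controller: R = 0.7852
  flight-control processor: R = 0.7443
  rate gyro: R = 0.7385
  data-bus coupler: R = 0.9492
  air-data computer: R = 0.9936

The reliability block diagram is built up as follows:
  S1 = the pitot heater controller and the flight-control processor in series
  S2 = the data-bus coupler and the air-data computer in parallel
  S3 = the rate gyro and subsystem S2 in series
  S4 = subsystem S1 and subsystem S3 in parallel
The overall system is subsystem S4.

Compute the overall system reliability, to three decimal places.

0.891

Series (pitot heater controller and flight-control processor): 0.78520 × 0.74430 = 0.58442
Parallel (data-bus coupler and air-data computer): 1 − (1 − 0.94920)(1 − 0.99360) = 0.99967
Series (rate gyro and [0.99967]): 0.73850 × 0.99967 = 0.73826
Parallel ([0.58442] and [0.73826]): 1 − (1 − 0.58442)(1 − 0.73826) = 0.891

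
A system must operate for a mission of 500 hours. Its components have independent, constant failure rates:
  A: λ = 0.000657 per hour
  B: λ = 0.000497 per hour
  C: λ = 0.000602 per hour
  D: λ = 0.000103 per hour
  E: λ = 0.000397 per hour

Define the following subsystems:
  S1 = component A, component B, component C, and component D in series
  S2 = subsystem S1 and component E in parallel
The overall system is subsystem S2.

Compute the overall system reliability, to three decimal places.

0.891

R(A) = exp(−0.000657 × 500) = 0.72000
R(B) = exp(−0.000497 × 500) = 0.77997
R(C) = exp(−0.000602 × 500) = 0.74008
R(D) = exp(−0.000103 × 500) = 0.94980
R(E) = exp(−0.000397 × 500) = 0.81996
Series (A, B, C, and D): 0.72000 × 0.77997 × 0.74008 × 0.94980 = 0.39475
Parallel ([0.39475] and E): 1 − (1 − 0.39475)(1 − 0.81996) = 0.891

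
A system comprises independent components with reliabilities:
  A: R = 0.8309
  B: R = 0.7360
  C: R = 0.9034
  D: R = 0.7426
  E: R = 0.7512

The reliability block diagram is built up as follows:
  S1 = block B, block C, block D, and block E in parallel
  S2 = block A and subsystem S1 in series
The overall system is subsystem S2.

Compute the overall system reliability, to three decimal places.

Parallel (B, C, D, and E): 1 − (1 − 0.73600)(1 − 0.90340)(1 − 0.74260)(1 − 0.75120) = 0.99837
Series (A and [0.99837]): 0.83090 × 0.99837 = 0.830

0.830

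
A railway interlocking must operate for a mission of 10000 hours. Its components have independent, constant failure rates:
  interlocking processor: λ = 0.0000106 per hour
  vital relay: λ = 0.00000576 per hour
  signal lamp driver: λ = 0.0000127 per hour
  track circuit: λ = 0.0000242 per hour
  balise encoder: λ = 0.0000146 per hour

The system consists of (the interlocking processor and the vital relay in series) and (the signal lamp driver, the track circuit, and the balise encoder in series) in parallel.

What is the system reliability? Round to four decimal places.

R(interlocking processor) = exp(−0.0000106 × 10000) = 0.899425
R(vital relay) = exp(−0.00000576 × 10000) = 0.944027
R(signal lamp driver) = exp(−0.0000127 × 10000) = 0.880734
R(track circuit) = exp(−0.0000242 × 10000) = 0.785056
R(balise encoder) = exp(−0.0000146 × 10000) = 0.864158
Series (interlocking processor and vital relay): 0.899425 × 0.944027 = 0.849081
Series (signal lamp driver, track circuit, and balise encoder): 0.880734 × 0.785056 × 0.864158 = 0.597501
Parallel ([0.849081] and [0.597501]): 1 − (1 − 0.849081)(1 − 0.597501) = 0.9393

0.9393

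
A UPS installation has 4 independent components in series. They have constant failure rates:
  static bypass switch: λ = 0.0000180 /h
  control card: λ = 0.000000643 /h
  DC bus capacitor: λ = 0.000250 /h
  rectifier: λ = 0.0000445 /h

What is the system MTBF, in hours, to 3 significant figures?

3190

Series of exponential components: λ_sys = Σ λ_i
λ_sys = 0.0000180 + 0.000000643 + 0.000250 + 0.0000445 = 3.1314e-04 /h
MTBF = 1 / λ_sys = 3190 h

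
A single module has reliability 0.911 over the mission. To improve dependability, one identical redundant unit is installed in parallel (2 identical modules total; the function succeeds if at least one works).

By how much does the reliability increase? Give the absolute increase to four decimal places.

R_before = 0.911
R_after = 1 − (1 − 0.911)^2 = 0.9921
ΔR = 0.9921 − 0.911 = 0.0811

0.0811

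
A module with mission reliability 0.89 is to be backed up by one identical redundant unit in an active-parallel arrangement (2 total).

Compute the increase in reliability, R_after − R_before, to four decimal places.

0.0979

R_before = 0.89
R_after = 1 − (1 − 0.89)^2 = 0.9879
ΔR = 0.9879 − 0.89 = 0.0979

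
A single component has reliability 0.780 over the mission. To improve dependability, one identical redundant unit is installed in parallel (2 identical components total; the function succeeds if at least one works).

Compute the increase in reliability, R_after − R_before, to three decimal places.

0.172

R_before = 0.780
R_after = 1 − (1 − 0.780)^2 = 0.952
ΔR = 0.952 − 0.780 = 0.172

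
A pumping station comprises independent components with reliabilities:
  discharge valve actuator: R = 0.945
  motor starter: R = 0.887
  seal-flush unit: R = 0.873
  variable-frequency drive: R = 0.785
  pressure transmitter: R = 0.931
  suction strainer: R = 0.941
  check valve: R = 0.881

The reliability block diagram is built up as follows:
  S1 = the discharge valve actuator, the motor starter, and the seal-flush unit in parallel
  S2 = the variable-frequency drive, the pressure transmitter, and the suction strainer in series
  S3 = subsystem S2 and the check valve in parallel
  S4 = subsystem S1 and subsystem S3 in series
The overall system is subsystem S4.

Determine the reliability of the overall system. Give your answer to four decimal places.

0.9621

Parallel (discharge valve actuator, motor starter, and seal-flush unit): 1 − (1 − 0.945000)(1 − 0.887000)(1 − 0.873000) = 0.999211
Series (variable-frequency drive, pressure transmitter, and suction strainer): 0.785000 × 0.931000 × 0.941000 = 0.687716
Parallel ([0.687716] and check valve): 1 − (1 − 0.687716)(1 − 0.881000) = 0.962838
Series ([0.999211] and [0.962838]): 0.999211 × 0.962838 = 0.9621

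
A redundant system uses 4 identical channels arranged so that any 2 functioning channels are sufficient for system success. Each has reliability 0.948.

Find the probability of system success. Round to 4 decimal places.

R = Σ_{i=2}^{4} C(4,i) p^i (1−p)^{4−i} with p = 0.948
C(4,2)·0.948^2·0.052^2 = 0.014581
C(4,3)·0.948^3·0.052^1 = 0.177210
C(4,4)·0.948^4·0.052^0 = 0.807669
Sum = 0.9995

0.9995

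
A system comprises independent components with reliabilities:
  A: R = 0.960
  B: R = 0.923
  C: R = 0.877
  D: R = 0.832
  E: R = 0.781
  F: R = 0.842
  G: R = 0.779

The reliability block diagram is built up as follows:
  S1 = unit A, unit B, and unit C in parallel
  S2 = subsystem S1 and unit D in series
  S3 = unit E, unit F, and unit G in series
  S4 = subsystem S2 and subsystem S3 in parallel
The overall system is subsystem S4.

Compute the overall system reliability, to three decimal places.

0.918

Parallel (A, B, and C): 1 − (1 − 0.96000)(1 − 0.92300)(1 − 0.87700) = 0.99962
Series ([0.99962] and D): 0.99962 × 0.83200 = 0.83168
Series (E, F, and G): 0.78100 × 0.84200 × 0.77900 = 0.51227
Parallel ([0.83168] and [0.51227]): 1 − (1 − 0.83168)(1 − 0.51227) = 0.918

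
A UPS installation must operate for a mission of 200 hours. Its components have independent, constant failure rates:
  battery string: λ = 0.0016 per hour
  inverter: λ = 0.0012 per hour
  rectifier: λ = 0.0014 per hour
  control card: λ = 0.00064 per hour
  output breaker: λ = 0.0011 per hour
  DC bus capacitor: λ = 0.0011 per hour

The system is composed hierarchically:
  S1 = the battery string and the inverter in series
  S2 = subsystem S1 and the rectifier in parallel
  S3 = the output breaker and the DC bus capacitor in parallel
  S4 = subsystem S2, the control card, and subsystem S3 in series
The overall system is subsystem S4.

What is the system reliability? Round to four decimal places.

R(battery string) = exp(−0.0016 × 200) = 0.726149
R(inverter) = exp(−0.0012 × 200) = 0.786628
R(rectifier) = exp(−0.0014 × 200) = 0.755784
R(control card) = exp(−0.00064 × 200) = 0.879853
R(output breaker) = exp(−0.0011 × 200) = 0.802519
R(DC bus capacitor) = exp(−0.0011 × 200) = 0.802519
Series (battery string and inverter): 0.726149 × 0.786628 = 0.571209
Parallel ([0.571209] and rectifier): 1 − (1 − 0.571209)(1 − 0.755784) = 0.895282
Parallel (output breaker and DC bus capacitor): 1 − (1 − 0.802519)(1 − 0.802519) = 0.961001
Series ([0.895282], control card, and [0.961001]): 0.895282 × 0.879853 × 0.961001 = 0.7570

0.7570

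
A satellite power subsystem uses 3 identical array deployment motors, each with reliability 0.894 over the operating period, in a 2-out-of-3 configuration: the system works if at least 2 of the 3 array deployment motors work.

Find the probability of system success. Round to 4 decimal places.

R = Σ_{i=2}^{3} C(3,i) p^i (1−p)^{3−i} with p = 0.894
C(3,2)·0.894^2·0.106^1 = 0.254157
C(3,3)·0.894^3·0.106^0 = 0.714517
Sum = 0.9687

0.9687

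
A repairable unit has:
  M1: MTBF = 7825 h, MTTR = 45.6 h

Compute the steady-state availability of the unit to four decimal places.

0.9942

A(M1) = MTBF/(MTBF+MTTR) = 7825/(7825+45.6) = 0.9942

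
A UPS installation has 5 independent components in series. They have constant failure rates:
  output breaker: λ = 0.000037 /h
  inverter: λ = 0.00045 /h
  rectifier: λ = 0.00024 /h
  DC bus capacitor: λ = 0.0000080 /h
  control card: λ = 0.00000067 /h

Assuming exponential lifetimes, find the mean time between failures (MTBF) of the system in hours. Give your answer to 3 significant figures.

1360

Series of exponential components: λ_sys = Σ λ_i
λ_sys = 0.000037 + 0.00045 + 0.00024 + 0.0000080 + 0.00000067 = 7.3567e-04 /h
MTBF = 1 / λ_sys = 1360 h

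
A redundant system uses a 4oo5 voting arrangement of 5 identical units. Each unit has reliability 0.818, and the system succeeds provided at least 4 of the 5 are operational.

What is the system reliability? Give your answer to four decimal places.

0.7737

R = Σ_{i=4}^{5} C(5,i) p^i (1−p)^{5−i} with p = 0.818
C(5,4)·0.818^4·0.182^1 = 0.407432
C(5,5)·0.818^5·0.182^0 = 0.366241
Sum = 0.7737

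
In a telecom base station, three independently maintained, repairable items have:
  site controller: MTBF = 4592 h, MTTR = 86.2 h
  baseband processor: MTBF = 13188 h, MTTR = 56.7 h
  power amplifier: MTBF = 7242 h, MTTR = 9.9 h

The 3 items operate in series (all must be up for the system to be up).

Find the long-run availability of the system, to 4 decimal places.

0.9760

A(site controller) = MTBF/(MTBF+MTTR) = 4592/(4592+86.2) = 0.981574
A(baseband processor) = MTBF/(MTBF+MTTR) = 13188/(13188+56.7) = 0.995719
A(power amplifier) = MTBF/(MTBF+MTTR) = 7242/(7242+9.9) = 0.998635
Series availability: 0.981574 × 0.995719 × 0.998635 = 0.9760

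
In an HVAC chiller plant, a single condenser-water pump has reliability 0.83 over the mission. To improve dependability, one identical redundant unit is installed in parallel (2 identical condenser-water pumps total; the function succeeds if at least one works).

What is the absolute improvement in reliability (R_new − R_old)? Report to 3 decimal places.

0.141

R_before = 0.83
R_after = 1 − (1 − 0.83)^2 = 0.971
ΔR = 0.971 − 0.83 = 0.141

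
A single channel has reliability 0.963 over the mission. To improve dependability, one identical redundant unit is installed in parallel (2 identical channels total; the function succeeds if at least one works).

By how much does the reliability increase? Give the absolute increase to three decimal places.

0.036

R_before = 0.963
R_after = 1 − (1 − 0.963)^2 = 0.999
ΔR = 0.999 − 0.963 = 0.036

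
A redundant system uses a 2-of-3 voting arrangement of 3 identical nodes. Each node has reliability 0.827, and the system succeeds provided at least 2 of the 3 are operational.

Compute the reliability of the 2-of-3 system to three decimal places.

R = Σ_{i=2}^{3} C(3,i) p^i (1−p)^{3−i} with p = 0.827
C(3,2)·0.827^2·0.173^1 = 0.35496
C(3,3)·0.827^3·0.173^0 = 0.56561
Sum = 0.921

0.921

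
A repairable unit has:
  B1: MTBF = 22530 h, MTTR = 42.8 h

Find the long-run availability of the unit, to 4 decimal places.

A(B1) = MTBF/(MTBF+MTTR) = 22530/(22530+42.8) = 0.9981

0.9981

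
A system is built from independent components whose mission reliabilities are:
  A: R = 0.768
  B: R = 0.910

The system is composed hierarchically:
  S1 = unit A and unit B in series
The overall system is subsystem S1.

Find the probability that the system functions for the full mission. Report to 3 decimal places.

Series (A and B): 0.76800 × 0.91000 = 0.699

0.699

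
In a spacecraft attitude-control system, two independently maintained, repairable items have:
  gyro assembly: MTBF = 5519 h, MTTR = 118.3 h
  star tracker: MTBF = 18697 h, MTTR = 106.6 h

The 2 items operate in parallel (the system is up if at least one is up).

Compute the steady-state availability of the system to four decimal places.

0.9999

A(gyro assembly) = MTBF/(MTBF+MTTR) = 5519/(5519+118.3) = 0.979015
A(star tracker) = MTBF/(MTBF+MTTR) = 18697/(18697+106.6) = 0.994331
Parallel availability: 1 − (1 − 0.979015)(1 − 0.994331) = 0.9999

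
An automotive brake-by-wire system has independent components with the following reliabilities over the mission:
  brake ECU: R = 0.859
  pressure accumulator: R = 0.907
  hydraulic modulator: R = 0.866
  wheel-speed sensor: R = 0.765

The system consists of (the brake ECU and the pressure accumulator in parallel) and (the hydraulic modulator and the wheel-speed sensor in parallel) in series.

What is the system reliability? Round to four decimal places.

Parallel (brake ECU and pressure accumulator): 1 − (1 − 0.859000)(1 − 0.907000) = 0.986887
Parallel (hydraulic modulator and wheel-speed sensor): 1 − (1 − 0.866000)(1 − 0.765000) = 0.968510
Series ([0.986887] and [0.968510]): 0.986887 × 0.968510 = 0.9558

0.9558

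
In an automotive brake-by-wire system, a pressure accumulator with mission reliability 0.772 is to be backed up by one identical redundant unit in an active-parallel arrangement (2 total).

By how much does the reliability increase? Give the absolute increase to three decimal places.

R_before = 0.772
R_after = 1 − (1 − 0.772)^2 = 0.948
ΔR = 0.948 − 0.772 = 0.176

0.176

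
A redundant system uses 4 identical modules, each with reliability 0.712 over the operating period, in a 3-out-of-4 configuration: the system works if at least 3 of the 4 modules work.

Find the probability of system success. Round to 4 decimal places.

0.6728

R = Σ_{i=3}^{4} C(4,i) p^i (1−p)^{4−i} with p = 0.712
C(4,3)·0.712^3·0.288^1 = 0.415808
C(4,4)·0.712^4·0.288^0 = 0.256992
Sum = 0.6728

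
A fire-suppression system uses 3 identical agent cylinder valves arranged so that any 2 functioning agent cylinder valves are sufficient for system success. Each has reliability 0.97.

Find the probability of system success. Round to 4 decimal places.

R = Σ_{i=2}^{3} C(3,i) p^i (1−p)^{3−i} with p = 0.97
C(3,2)·0.97^2·0.03^1 = 0.084681
C(3,3)·0.97^3·0.03^0 = 0.912673
Sum = 0.9974

0.9974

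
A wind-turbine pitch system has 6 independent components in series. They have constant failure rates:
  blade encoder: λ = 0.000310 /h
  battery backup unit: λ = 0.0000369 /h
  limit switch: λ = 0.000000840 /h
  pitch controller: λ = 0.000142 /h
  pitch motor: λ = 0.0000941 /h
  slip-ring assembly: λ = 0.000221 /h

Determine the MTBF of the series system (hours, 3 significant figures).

Series of exponential components: λ_sys = Σ λ_i
λ_sys = 0.000310 + 0.0000369 + 0.000000840 + 0.000142 + 0.0000941 + 0.000221 = 8.0484e-04 /h
MTBF = 1 / λ_sys = 1240 h

1240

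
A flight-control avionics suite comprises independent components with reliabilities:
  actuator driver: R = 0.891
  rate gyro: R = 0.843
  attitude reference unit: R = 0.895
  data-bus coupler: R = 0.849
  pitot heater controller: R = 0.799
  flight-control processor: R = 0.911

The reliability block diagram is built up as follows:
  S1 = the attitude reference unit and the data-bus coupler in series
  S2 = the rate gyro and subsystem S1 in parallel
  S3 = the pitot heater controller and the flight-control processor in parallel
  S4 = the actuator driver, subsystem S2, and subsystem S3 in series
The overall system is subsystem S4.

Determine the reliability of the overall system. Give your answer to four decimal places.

0.8421

Series (attitude reference unit and data-bus coupler): 0.895000 × 0.849000 = 0.759855
Parallel (rate gyro and [0.759855]): 1 − (1 − 0.843000)(1 − 0.759855) = 0.962297
Parallel (pitot heater controller and flight-control processor): 1 − (1 − 0.799000)(1 − 0.911000) = 0.982111
Series (actuator driver, [0.962297], and [0.982111]): 0.891000 × 0.962297 × 0.982111 = 0.8421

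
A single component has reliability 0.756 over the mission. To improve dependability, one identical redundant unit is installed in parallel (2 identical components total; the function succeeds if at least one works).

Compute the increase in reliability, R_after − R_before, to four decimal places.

0.1845

R_before = 0.756
R_after = 1 − (1 − 0.756)^2 = 0.9405
ΔR = 0.9405 − 0.756 = 0.1845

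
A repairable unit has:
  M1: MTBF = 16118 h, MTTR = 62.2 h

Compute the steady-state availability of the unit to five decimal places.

0.99616

A(M1) = MTBF/(MTBF+MTTR) = 16118/(16118+62.2) = 0.99616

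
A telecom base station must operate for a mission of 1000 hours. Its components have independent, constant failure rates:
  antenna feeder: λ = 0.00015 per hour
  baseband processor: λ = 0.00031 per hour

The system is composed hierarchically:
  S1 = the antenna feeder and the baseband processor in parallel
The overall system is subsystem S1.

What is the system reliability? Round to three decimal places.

0.963

R(antenna feeder) = exp(−0.00015 × 1000) = 0.86071
R(baseband processor) = exp(−0.00031 × 1000) = 0.73345
Parallel (antenna feeder and baseband processor): 1 − (1 − 0.86071)(1 − 0.73345) = 0.963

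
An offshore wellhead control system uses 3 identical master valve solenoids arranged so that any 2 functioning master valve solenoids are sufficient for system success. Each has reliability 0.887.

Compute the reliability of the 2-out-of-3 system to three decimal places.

R = Σ_{i=2}^{3} C(3,i) p^i (1−p)^{3−i} with p = 0.887
C(3,2)·0.887^2·0.113^1 = 0.26671
C(3,3)·0.887^3·0.113^0 = 0.69786
Sum = 0.965

0.965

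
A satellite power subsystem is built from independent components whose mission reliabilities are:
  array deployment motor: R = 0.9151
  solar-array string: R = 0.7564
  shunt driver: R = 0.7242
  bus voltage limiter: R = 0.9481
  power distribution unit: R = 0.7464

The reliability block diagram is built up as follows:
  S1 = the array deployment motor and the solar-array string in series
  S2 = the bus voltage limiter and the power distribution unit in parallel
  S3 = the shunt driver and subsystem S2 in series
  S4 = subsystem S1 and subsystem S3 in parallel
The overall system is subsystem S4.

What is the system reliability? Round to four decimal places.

0.9122

Series (array deployment motor and solar-array string): 0.915100 × 0.756400 = 0.692182
Parallel (bus voltage limiter and power distribution unit): 1 − (1 − 0.948100)(1 − 0.746400) = 0.986838
Series (shunt driver and [0.986838]): 0.724200 × 0.986838 = 0.714668
Parallel ([0.692182] and [0.714668]): 1 − (1 − 0.692182)(1 − 0.714668) = 0.9122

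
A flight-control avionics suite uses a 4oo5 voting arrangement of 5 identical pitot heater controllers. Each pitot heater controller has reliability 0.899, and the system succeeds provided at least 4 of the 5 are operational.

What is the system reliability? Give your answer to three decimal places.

R = Σ_{i=4}^{5} C(5,i) p^i (1−p)^{5−i} with p = 0.899
C(5,4)·0.899^4·0.101^1 = 0.32986
C(5,5)·0.899^5·0.101^0 = 0.58722
Sum = 0.917

0.917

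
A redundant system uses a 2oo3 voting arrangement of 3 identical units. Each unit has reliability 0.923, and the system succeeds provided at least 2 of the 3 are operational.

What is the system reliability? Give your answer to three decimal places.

R = Σ_{i=2}^{3} C(3,i) p^i (1−p)^{3−i} with p = 0.923
C(3,2)·0.923^2·0.077^1 = 0.19680
C(3,3)·0.923^3·0.077^0 = 0.78633
Sum = 0.983

0.983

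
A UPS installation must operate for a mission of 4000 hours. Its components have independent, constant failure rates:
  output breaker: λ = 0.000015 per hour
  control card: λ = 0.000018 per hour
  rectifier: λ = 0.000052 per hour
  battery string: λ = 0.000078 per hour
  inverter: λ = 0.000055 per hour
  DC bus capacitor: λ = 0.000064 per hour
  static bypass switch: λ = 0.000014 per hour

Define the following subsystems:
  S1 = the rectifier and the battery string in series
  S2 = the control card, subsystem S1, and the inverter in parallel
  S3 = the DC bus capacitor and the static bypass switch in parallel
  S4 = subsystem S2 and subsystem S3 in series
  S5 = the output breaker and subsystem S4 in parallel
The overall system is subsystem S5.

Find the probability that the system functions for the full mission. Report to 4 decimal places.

R(output breaker) = exp(−0.000015 × 4000) = 0.941765
R(control card) = exp(−0.000018 × 4000) = 0.930531
R(rectifier) = exp(−0.000052 × 4000) = 0.812207
R(battery string) = exp(−0.000078 × 4000) = 0.731982
R(inverter) = exp(−0.000055 × 4000) = 0.802519
R(DC bus capacitor) = exp(−0.000064 × 4000) = 0.774142
R(static bypass switch) = exp(−0.000014 × 4000) = 0.945539
Series (rectifier and battery string): 0.812207 × 0.731982 = 0.594521
Parallel (control card, [0.594521], and inverter): 1 − (1 − 0.930531)(1 − 0.594521)(1 − 0.802519) = 0.994437
Parallel (DC bus capacitor and static bypass switch): 1 − (1 − 0.774142)(1 − 0.945539) = 0.987700
Series ([0.994437] and [0.987700]): 0.994437 × 0.987700 = 0.982205
Parallel (output breaker and [0.982205]): 1 − (1 − 0.941765)(1 − 0.982205) = 0.9990

0.9990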